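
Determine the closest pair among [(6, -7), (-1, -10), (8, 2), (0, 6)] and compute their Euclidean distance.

Computing all pairwise distances among 4 points:

d((6, -7), (-1, -10)) = 7.6158 <-- minimum
d((6, -7), (8, 2)) = 9.2195
d((6, -7), (0, 6)) = 14.3178
d((-1, -10), (8, 2)) = 15.0
d((-1, -10), (0, 6)) = 16.0312
d((8, 2), (0, 6)) = 8.9443

Closest pair: (6, -7) and (-1, -10) with distance 7.6158

The closest pair is (6, -7) and (-1, -10) with Euclidean distance 7.6158. For 4 points, brute-force pairwise comparison is shown above. For large n, the divide-and-conquer algorithm (sort by x, recurse on halves, check the dividing strip) achieves O(n log n).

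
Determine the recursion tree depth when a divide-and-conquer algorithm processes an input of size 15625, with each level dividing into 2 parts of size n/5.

For divide and conquer with division factor 5:

Problem sizes at each level:
Level 0: 15625
Level 1: 3125
Level 2: 625
Level 3: 125
Level 4: 25
Level 5: 5
Level 6: 1

The root is level 0 and the size-1 base case is level 6 (the tree spans levels 0 through 6, i.e. 7 levels counting the root), so the depth is the number of divisions: log_5(15625) = 6

The recursion tree depth is log_5(15625) = 6. At each level, the problem size is divided by 5, so it takes 6 divisions to reduce to a base case of size 1. The algorithm makes 2 recursive calls at each level.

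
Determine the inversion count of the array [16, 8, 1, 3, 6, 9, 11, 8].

Finding inversions in [16, 8, 1, 3, 6, 9, 11, 8]:

(0, 1): arr[0]=16 > arr[1]=8
(0, 2): arr[0]=16 > arr[2]=1
(0, 3): arr[0]=16 > arr[3]=3
(0, 4): arr[0]=16 > arr[4]=6
(0, 5): arr[0]=16 > arr[5]=9
(0, 6): arr[0]=16 > arr[6]=11
(0, 7): arr[0]=16 > arr[7]=8
(1, 2): arr[1]=8 > arr[2]=1
(1, 3): arr[1]=8 > arr[3]=3
(1, 4): arr[1]=8 > arr[4]=6
(5, 7): arr[5]=9 > arr[7]=8
(6, 7): arr[6]=11 > arr[7]=8

Total inversions: 12

The array has 12 inversion(s): (0,1), (0,2), (0,3), (0,4), (0,5), (0,6), (0,7), (1,2), (1,3), (1,4), (5,7), (6,7). Each pair (i,j) satisfies i < j and arr[i] > arr[j].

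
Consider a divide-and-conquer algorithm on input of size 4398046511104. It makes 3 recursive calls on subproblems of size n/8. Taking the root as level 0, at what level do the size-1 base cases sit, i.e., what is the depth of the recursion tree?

For divide and conquer with division factor 8:

Problem sizes at each level:
Level 0: 4398046511104
Level 1: 549755813888
Level 2: 68719476736
Level 3: 8589934592
Level 4: 1073741824
Level 5: 134217728
Level 6: 16777216
Level 7: 2097152
Level 8: 262144
Level 9: 32768
Level 10: 4096
Level 11: 512
Level 12: 64
Level 13: 8
Level 14: 1

The root is level 0 and the size-1 base case is level 14 (the tree spans levels 0 through 14, i.e. 15 levels counting the root), so the depth is the number of divisions: log_8(4398046511104) = 14

The recursion tree depth is log_8(4398046511104) = 14. At each level, the problem size is divided by 8, so it takes 14 divisions to reduce to a base case of size 1. The algorithm makes 3 recursive calls at each level.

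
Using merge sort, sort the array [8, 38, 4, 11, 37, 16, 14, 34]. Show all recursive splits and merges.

Merge sort trace:

Split: [8, 38, 4, 11, 37, 16, 14, 34] -> [8, 38, 4, 11] and [37, 16, 14, 34]
  Split: [8, 38, 4, 11] -> [8, 38] and [4, 11]
    Split: [8, 38] -> [8] and [38]
    Merge: [8] + [38] -> [8, 38]
    Split: [4, 11] -> [4] and [11]
    Merge: [4] + [11] -> [4, 11]
  Merge: [8, 38] + [4, 11] -> [4, 8, 11, 38]
  Split: [37, 16, 14, 34] -> [37, 16] and [14, 34]
    Split: [37, 16] -> [37] and [16]
    Merge: [37] + [16] -> [16, 37]
    Split: [14, 34] -> [14] and [34]
    Merge: [14] + [34] -> [14, 34]
  Merge: [16, 37] + [14, 34] -> [14, 16, 34, 37]
Merge: [4, 8, 11, 38] + [14, 16, 34, 37] -> [4, 8, 11, 14, 16, 34, 37, 38]

Final sorted array: [4, 8, 11, 14, 16, 34, 37, 38]

The merge sort proceeds by recursively splitting the array and merging sorted halves.
After all merges, the sorted array is [4, 8, 11, 14, 16, 34, 37, 38].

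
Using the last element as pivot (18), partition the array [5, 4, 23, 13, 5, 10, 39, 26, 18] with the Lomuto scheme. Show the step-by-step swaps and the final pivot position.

Lomuto partition with pivot = 18:

Initial array: [5, 4, 23, 13, 5, 10, 39, 26, 18]

arr[0]=5 <= 18: swap with position 0, array becomes [5, 4, 23, 13, 5, 10, 39, 26, 18]
arr[1]=4 <= 18: swap with position 1, array becomes [5, 4, 23, 13, 5, 10, 39, 26, 18]
arr[2]=23 > 18: no swap
arr[3]=13 <= 18: swap with position 2, array becomes [5, 4, 13, 23, 5, 10, 39, 26, 18]
arr[4]=5 <= 18: swap with position 3, array becomes [5, 4, 13, 5, 23, 10, 39, 26, 18]
arr[5]=10 <= 18: swap with position 4, array becomes [5, 4, 13, 5, 10, 23, 39, 26, 18]
arr[6]=39 > 18: no swap
arr[7]=26 > 18: no swap

Place pivot at position 5: [5, 4, 13, 5, 10, 18, 39, 26, 23]
Pivot position: 5

After partitioning with pivot 18, the array becomes [5, 4, 13, 5, 10, 18, 39, 26, 23]. The pivot is placed at index 5. All elements to the left of the pivot are <= 18, and all elements to the right are > 18.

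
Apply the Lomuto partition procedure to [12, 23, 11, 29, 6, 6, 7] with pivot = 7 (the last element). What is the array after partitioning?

Lomuto partition with pivot = 7:

Initial array: [12, 23, 11, 29, 6, 6, 7]

arr[0]=12 > 7: no swap
arr[1]=23 > 7: no swap
arr[2]=11 > 7: no swap
arr[3]=29 > 7: no swap
arr[4]=6 <= 7: swap with position 0, array becomes [6, 23, 11, 29, 12, 6, 7]
arr[5]=6 <= 7: swap with position 1, array becomes [6, 6, 11, 29, 12, 23, 7]

Place pivot at position 2: [6, 6, 7, 29, 12, 23, 11]
Pivot position: 2

After partitioning with pivot 7, the array becomes [6, 6, 7, 29, 12, 23, 11]. The pivot is placed at index 2. All elements to the left of the pivot are <= 7, and all elements to the right are > 7.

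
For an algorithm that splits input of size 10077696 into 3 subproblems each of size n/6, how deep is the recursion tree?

For divide and conquer with division factor 6:

Problem sizes at each level:
Level 0: 10077696
Level 1: 1679616
Level 2: 279936
Level 3: 46656
Level 4: 7776
Level 5: 1296
Level 6: 216
Level 7: 36
Level 8: 6
Level 9: 1

The root is level 0 and the size-1 base case is level 9 (the tree spans levels 0 through 9, i.e. 10 levels counting the root), so the depth is the number of divisions: log_6(10077696) = 9

The recursion tree depth is log_6(10077696) = 9. At each level, the problem size is divided by 6, so it takes 9 divisions to reduce to a base case of size 1. The algorithm makes 3 recursive calls at each level.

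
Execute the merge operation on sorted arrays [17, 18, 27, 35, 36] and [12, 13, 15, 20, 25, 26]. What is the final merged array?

Merging process:

Compare 17 vs 12: take 12 from right. Merged: [12]
Compare 17 vs 13: take 13 from right. Merged: [12, 13]
Compare 17 vs 15: take 15 from right. Merged: [12, 13, 15]
Compare 17 vs 20: take 17 from left. Merged: [12, 13, 15, 17]
Compare 18 vs 20: take 18 from left. Merged: [12, 13, 15, 17, 18]
Compare 27 vs 20: take 20 from right. Merged: [12, 13, 15, 17, 18, 20]
Compare 27 vs 25: take 25 from right. Merged: [12, 13, 15, 17, 18, 20, 25]
Compare 27 vs 26: take 26 from right. Merged: [12, 13, 15, 17, 18, 20, 25, 26]
Append remaining from left: [27, 35, 36]. Merged: [12, 13, 15, 17, 18, 20, 25, 26, 27, 35, 36]

Final merged array: [12, 13, 15, 17, 18, 20, 25, 26, 27, 35, 36]
Total comparisons: 8

The merged array is [12, 13, 15, 17, 18, 20, 25, 26, 27, 35, 36], requiring 8 comparisons. The merge step runs in O(n) time where n is the total number of elements.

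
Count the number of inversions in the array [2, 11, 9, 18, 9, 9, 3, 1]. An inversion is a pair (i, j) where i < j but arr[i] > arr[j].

Finding inversions in [2, 11, 9, 18, 9, 9, 3, 1]:

(0, 7): arr[0]=2 > arr[7]=1
(1, 2): arr[1]=11 > arr[2]=9
(1, 4): arr[1]=11 > arr[4]=9
(1, 5): arr[1]=11 > arr[5]=9
(1, 6): arr[1]=11 > arr[6]=3
(1, 7): arr[1]=11 > arr[7]=1
(2, 6): arr[2]=9 > arr[6]=3
(2, 7): arr[2]=9 > arr[7]=1
(3, 4): arr[3]=18 > arr[4]=9
(3, 5): arr[3]=18 > arr[5]=9
(3, 6): arr[3]=18 > arr[6]=3
(3, 7): arr[3]=18 > arr[7]=1
(4, 6): arr[4]=9 > arr[6]=3
(4, 7): arr[4]=9 > arr[7]=1
(5, 6): arr[5]=9 > arr[6]=3
(5, 7): arr[5]=9 > arr[7]=1
(6, 7): arr[6]=3 > arr[7]=1

Total inversions: 17

The array has 17 inversion(s): (0,7), (1,2), (1,4), (1,5), (1,6), (1,7), (2,6), (2,7), (3,4), (3,5), (3,6), (3,7), (4,6), (4,7), (5,6), (5,7), (6,7). Each pair (i,j) satisfies i < j and arr[i] > arr[j].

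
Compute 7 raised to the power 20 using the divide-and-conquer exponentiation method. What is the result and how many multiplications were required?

Computing 7^20 by squaring (build up from 7^1; each line after the first costs one multiplication):

7^1 = 7
7^2 = (7^1)^2 = 7^2 = 49
7^4 = (7^2)^2 = 49^2 = 2401
7^5 = 7 * 7^4 = 7 * 2401 = 16807
7^10 = (7^5)^2 = 16807^2 = 282475249
7^20 = (7^10)^2 = 282475249^2 = 79792266297612001

Result: 79792266297612001
Multiplications needed: 5 (5 lines after 7^1)

7^20 = 79792266297612001. Using exponentiation by squaring, this requires 5 multiplications. The key idea: if the exponent is even, square the half-power; if odd, multiply by the base once.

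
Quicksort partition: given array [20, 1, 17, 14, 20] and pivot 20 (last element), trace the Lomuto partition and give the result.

Lomuto partition with pivot = 20:

Initial array: [20, 1, 17, 14, 20]

arr[0]=20 <= 20: swap with position 0, array becomes [20, 1, 17, 14, 20]
arr[1]=1 <= 20: swap with position 1, array becomes [20, 1, 17, 14, 20]
arr[2]=17 <= 20: swap with position 2, array becomes [20, 1, 17, 14, 20]
arr[3]=14 <= 20: swap with position 3, array becomes [20, 1, 17, 14, 20]

Place pivot at position 4: [20, 1, 17, 14, 20]
Pivot position: 4

After partitioning with pivot 20, the array becomes [20, 1, 17, 14, 20]. The pivot is placed at index 4. All elements to the left of the pivot are <= 20, and all elements to the right are > 20.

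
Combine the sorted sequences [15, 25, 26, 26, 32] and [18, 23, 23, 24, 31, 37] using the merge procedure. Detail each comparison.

Merging process:

Compare 15 vs 18: take 15 from left. Merged: [15]
Compare 25 vs 18: take 18 from right. Merged: [15, 18]
Compare 25 vs 23: take 23 from right. Merged: [15, 18, 23]
Compare 25 vs 23: take 23 from right. Merged: [15, 18, 23, 23]
Compare 25 vs 24: take 24 from right. Merged: [15, 18, 23, 23, 24]
Compare 25 vs 31: take 25 from left. Merged: [15, 18, 23, 23, 24, 25]
Compare 26 vs 31: take 26 from left. Merged: [15, 18, 23, 23, 24, 25, 26]
Compare 26 vs 31: take 26 from left. Merged: [15, 18, 23, 23, 24, 25, 26, 26]
Compare 32 vs 31: take 31 from right. Merged: [15, 18, 23, 23, 24, 25, 26, 26, 31]
Compare 32 vs 37: take 32 from left. Merged: [15, 18, 23, 23, 24, 25, 26, 26, 31, 32]
Append remaining from right: [37]. Merged: [15, 18, 23, 23, 24, 25, 26, 26, 31, 32, 37]

Final merged array: [15, 18, 23, 23, 24, 25, 26, 26, 31, 32, 37]
Total comparisons: 10

The merged array is [15, 18, 23, 23, 24, 25, 26, 26, 31, 32, 37], requiring 10 comparisons. The merge step runs in O(n) time where n is the total number of elements.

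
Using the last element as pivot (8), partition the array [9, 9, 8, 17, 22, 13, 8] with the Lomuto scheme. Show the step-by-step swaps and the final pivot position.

Lomuto partition with pivot = 8:

Initial array: [9, 9, 8, 17, 22, 13, 8]

arr[0]=9 > 8: no swap
arr[1]=9 > 8: no swap
arr[2]=8 <= 8: swap with position 0, array becomes [8, 9, 9, 17, 22, 13, 8]
arr[3]=17 > 8: no swap
arr[4]=22 > 8: no swap
arr[5]=13 > 8: no swap

Place pivot at position 1: [8, 8, 9, 17, 22, 13, 9]
Pivot position: 1

After partitioning with pivot 8, the array becomes [8, 8, 9, 17, 22, 13, 9]. The pivot is placed at index 1. All elements to the left of the pivot are <= 8, and all elements to the right are > 8.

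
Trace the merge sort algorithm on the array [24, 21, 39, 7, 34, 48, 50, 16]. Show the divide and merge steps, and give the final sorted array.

Merge sort trace:

Split: [24, 21, 39, 7, 34, 48, 50, 16] -> [24, 21, 39, 7] and [34, 48, 50, 16]
  Split: [24, 21, 39, 7] -> [24, 21] and [39, 7]
    Split: [24, 21] -> [24] and [21]
    Merge: [24] + [21] -> [21, 24]
    Split: [39, 7] -> [39] and [7]
    Merge: [39] + [7] -> [7, 39]
  Merge: [21, 24] + [7, 39] -> [7, 21, 24, 39]
  Split: [34, 48, 50, 16] -> [34, 48] and [50, 16]
    Split: [34, 48] -> [34] and [48]
    Merge: [34] + [48] -> [34, 48]
    Split: [50, 16] -> [50] and [16]
    Merge: [50] + [16] -> [16, 50]
  Merge: [34, 48] + [16, 50] -> [16, 34, 48, 50]
Merge: [7, 21, 24, 39] + [16, 34, 48, 50] -> [7, 16, 21, 24, 34, 39, 48, 50]

Final sorted array: [7, 16, 21, 24, 34, 39, 48, 50]

The merge sort proceeds by recursively splitting the array and merging sorted halves.
After all merges, the sorted array is [7, 16, 21, 24, 34, 39, 48, 50].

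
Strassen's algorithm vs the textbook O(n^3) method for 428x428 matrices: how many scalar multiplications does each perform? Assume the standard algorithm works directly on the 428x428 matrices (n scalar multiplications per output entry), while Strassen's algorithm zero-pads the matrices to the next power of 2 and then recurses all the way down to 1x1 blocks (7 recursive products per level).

Matrix multiplication for 428x428 matrices:

Strassen's algorithm requires power-of-2 dimensions. Pad 428x428 to 512x512 (next power of 2).

Standard algorithm: 428^3 = 78402752 multiplications
Strassen's algorithm: 7^(log2(512)) = 7^9 = 40353607 multiplications
Savings: 78402752 - 40353607 = 38049145 multiplications

Standard: 78402752 multiplications (428^3). Strassen: 40353607 multiplications (7^9, after padding to 512x512). Strassen reduces 8 recursive multiplications to 7 at each level.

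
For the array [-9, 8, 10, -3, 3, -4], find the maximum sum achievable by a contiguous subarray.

Using Kadane's algorithm on [-9, 8, 10, -3, 3, -4]:

Scanning through the array:
Position 1 (value 8): max_ending_here = 8, max_so_far = 8
Position 2 (value 10): max_ending_here = 18, max_so_far = 18
Position 3 (value -3): max_ending_here = 15, max_so_far = 18
Position 4 (value 3): max_ending_here = 18, max_so_far = 18
Position 5 (value -4): max_ending_here = 14, max_so_far = 18

Maximum subarray: [8, 10]
Maximum sum: 18

The maximum subarray is [8, 10] with sum 18. This subarray runs from index 1 to index 2.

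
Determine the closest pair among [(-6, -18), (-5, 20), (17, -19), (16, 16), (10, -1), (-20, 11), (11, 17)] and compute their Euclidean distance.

Computing all pairwise distances among 7 points:

d((-6, -18), (-5, 20)) = 38.0132
d((-6, -18), (17, -19)) = 23.0217
d((-6, -18), (16, 16)) = 40.4969
d((-6, -18), (10, -1)) = 23.3452
d((-6, -18), (-20, 11)) = 32.2025
d((-6, -18), (11, 17)) = 38.9102
d((-5, 20), (17, -19)) = 44.7772
d((-5, 20), (16, 16)) = 21.3776
d((-5, 20), (10, -1)) = 25.807
d((-5, 20), (-20, 11)) = 17.4929
d((-5, 20), (11, 17)) = 16.2788
d((17, -19), (16, 16)) = 35.0143
d((17, -19), (10, -1)) = 19.3132
d((17, -19), (-20, 11)) = 47.634
d((17, -19), (11, 17)) = 36.4966
d((16, 16), (10, -1)) = 18.0278
d((16, 16), (-20, 11)) = 36.3456
d((16, 16), (11, 17)) = 5.099 <-- minimum
d((10, -1), (-20, 11)) = 32.311
d((10, -1), (11, 17)) = 18.0278
d((-20, 11), (11, 17)) = 31.5753

Closest pair: (16, 16) and (11, 17) with distance 5.099

The closest pair is (16, 16) and (11, 17) with Euclidean distance 5.099. For 7 points, brute-force pairwise comparison is shown above. For large n, the divide-and-conquer algorithm (sort by x, recurse on halves, check the dividing strip) achieves O(n log n).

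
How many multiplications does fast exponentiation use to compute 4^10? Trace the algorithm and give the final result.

Computing 4^10 by squaring (build up from 4^1; each line after the first costs one multiplication):

4^1 = 4
4^2 = (4^1)^2 = 4^2 = 16
4^4 = (4^2)^2 = 16^2 = 256
4^5 = 4 * 4^4 = 4 * 256 = 1024
4^10 = (4^5)^2 = 1024^2 = 1048576

Result: 1048576
Multiplications needed: 4 (4 lines after 4^1)

4^10 = 1048576. Using exponentiation by squaring, this requires 4 multiplications. The key idea: if the exponent is even, square the half-power; if odd, multiply by the base once.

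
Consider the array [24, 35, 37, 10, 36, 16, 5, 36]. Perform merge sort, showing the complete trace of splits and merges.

Merge sort trace:

Split: [24, 35, 37, 10, 36, 16, 5, 36] -> [24, 35, 37, 10] and [36, 16, 5, 36]
  Split: [24, 35, 37, 10] -> [24, 35] and [37, 10]
    Split: [24, 35] -> [24] and [35]
    Merge: [24] + [35] -> [24, 35]
    Split: [37, 10] -> [37] and [10]
    Merge: [37] + [10] -> [10, 37]
  Merge: [24, 35] + [10, 37] -> [10, 24, 35, 37]
  Split: [36, 16, 5, 36] -> [36, 16] and [5, 36]
    Split: [36, 16] -> [36] and [16]
    Merge: [36] + [16] -> [16, 36]
    Split: [5, 36] -> [5] and [36]
    Merge: [5] + [36] -> [5, 36]
  Merge: [16, 36] + [5, 36] -> [5, 16, 36, 36]
Merge: [10, 24, 35, 37] + [5, 16, 36, 36] -> [5, 10, 16, 24, 35, 36, 36, 37]

Final sorted array: [5, 10, 16, 24, 35, 36, 36, 37]

The merge sort proceeds by recursively splitting the array and merging sorted halves.
After all merges, the sorted array is [5, 10, 16, 24, 35, 36, 36, 37].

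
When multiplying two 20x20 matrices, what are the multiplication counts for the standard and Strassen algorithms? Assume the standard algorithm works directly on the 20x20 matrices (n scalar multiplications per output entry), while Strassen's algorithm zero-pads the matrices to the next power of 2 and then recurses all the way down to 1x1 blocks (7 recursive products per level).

Matrix multiplication for 20x20 matrices:

Strassen's algorithm requires power-of-2 dimensions. Pad 20x20 to 32x32 (next power of 2).

Standard algorithm: 20^3 = 8000 multiplications
Strassen's algorithm: 7^(log2(32)) = 7^5 = 16807 multiplications
Difference: 8000 - 16807 = -8807 (Strassen uses MORE here due to padding overhead — for small or just-over-power-of-2 n, padding can outweigh the per-level savings)

Standard: 8000 multiplications (20^3). Strassen: 16807 multiplications (7^5, after padding to 32x32). Strassen reduces 8 recursive multiplications to 7 at each level.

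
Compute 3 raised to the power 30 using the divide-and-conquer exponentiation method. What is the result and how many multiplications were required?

Computing 3^30 by squaring (build up from 3^1; each line after the first costs one multiplication):

3^1 = 3
3^2 = (3^1)^2 = 3^2 = 9
3^3 = 3 * 3^2 = 3 * 9 = 27
3^6 = (3^3)^2 = 27^2 = 729
3^7 = 3 * 3^6 = 3 * 729 = 2187
3^14 = (3^7)^2 = 2187^2 = 4782969
3^15 = 3 * 3^14 = 3 * 4782969 = 14348907
3^30 = (3^15)^2 = 14348907^2 = 205891132094649

Result: 205891132094649
Multiplications needed: 7 (7 lines after 3^1)

3^30 = 205891132094649. Using exponentiation by squaring, this requires 7 multiplications. The key idea: if the exponent is even, square the half-power; if odd, multiply by the base once.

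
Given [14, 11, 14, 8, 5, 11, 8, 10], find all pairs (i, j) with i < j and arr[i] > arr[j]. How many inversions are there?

Finding inversions in [14, 11, 14, 8, 5, 11, 8, 10]:

(0, 1): arr[0]=14 > arr[1]=11
(0, 3): arr[0]=14 > arr[3]=8
(0, 4): arr[0]=14 > arr[4]=5
(0, 5): arr[0]=14 > arr[5]=11
(0, 6): arr[0]=14 > arr[6]=8
(0, 7): arr[0]=14 > arr[7]=10
(1, 3): arr[1]=11 > arr[3]=8
(1, 4): arr[1]=11 > arr[4]=5
(1, 6): arr[1]=11 > arr[6]=8
(1, 7): arr[1]=11 > arr[7]=10
(2, 3): arr[2]=14 > arr[3]=8
(2, 4): arr[2]=14 > arr[4]=5
(2, 5): arr[2]=14 > arr[5]=11
(2, 6): arr[2]=14 > arr[6]=8
(2, 7): arr[2]=14 > arr[7]=10
(3, 4): arr[3]=8 > arr[4]=5
(5, 6): arr[5]=11 > arr[6]=8
(5, 7): arr[5]=11 > arr[7]=10

Total inversions: 18

The array has 18 inversion(s): (0,1), (0,3), (0,4), (0,5), (0,6), (0,7), (1,3), (1,4), (1,6), (1,7), (2,3), (2,4), (2,5), (2,6), (2,7), (3,4), (5,6), (5,7). Each pair (i,j) satisfies i < j and arr[i] > arr[j].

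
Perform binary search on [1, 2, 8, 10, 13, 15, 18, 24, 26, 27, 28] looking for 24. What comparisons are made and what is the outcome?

Binary search for 24 in [1, 2, 8, 10, 13, 15, 18, 24, 26, 27, 28]:

lo=0, hi=10, mid=5, arr[mid]=15 -> 15 < 24, search right half
lo=6, hi=10, mid=8, arr[mid]=26 -> 26 > 24, search left half
lo=6, hi=7, mid=6, arr[mid]=18 -> 18 < 24, search right half
lo=7, hi=7, mid=7, arr[mid]=24 -> Found target at index 7!

Binary search finds 24 at index 7 after 4 comparisons. The search repeatedly halves the search space by comparing with the middle element.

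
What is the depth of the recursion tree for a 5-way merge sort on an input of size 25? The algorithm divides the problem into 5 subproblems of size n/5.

For divide and conquer with division factor 5:

Problem sizes at each level:
Level 0: 25
Level 1: 5
Level 2: 1

The root is level 0 and the size-1 base case is level 2 (the tree spans levels 0 through 2, i.e. 3 levels counting the root), so the depth is the number of divisions: log_5(25) = 2

The recursion tree depth is log_5(25) = 2. At each level, the problem size is divided by 5, so it takes 2 divisions to reduce to a base case of size 1. The algorithm makes 5 recursive calls at each level.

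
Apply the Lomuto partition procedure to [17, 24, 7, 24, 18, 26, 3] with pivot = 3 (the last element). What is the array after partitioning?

Lomuto partition with pivot = 3:

Initial array: [17, 24, 7, 24, 18, 26, 3]

arr[0]=17 > 3: no swap
arr[1]=24 > 3: no swap
arr[2]=7 > 3: no swap
arr[3]=24 > 3: no swap
arr[4]=18 > 3: no swap
arr[5]=26 > 3: no swap

Place pivot at position 0: [3, 24, 7, 24, 18, 26, 17]
Pivot position: 0

After partitioning with pivot 3, the array becomes [3, 24, 7, 24, 18, 26, 17]. The pivot is placed at index 0. All elements to the left of the pivot are <= 3, and all elements to the right are > 3.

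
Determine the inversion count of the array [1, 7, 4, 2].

Finding inversions in [1, 7, 4, 2]:

(1, 2): arr[1]=7 > arr[2]=4
(1, 3): arr[1]=7 > arr[3]=2
(2, 3): arr[2]=4 > arr[3]=2

Total inversions: 3

The array has 3 inversion(s): (1,2), (1,3), (2,3). Each pair (i,j) satisfies i < j and arr[i] > arr[j].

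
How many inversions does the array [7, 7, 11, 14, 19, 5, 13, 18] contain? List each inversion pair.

Finding inversions in [7, 7, 11, 14, 19, 5, 13, 18]:

(0, 5): arr[0]=7 > arr[5]=5
(1, 5): arr[1]=7 > arr[5]=5
(2, 5): arr[2]=11 > arr[5]=5
(3, 5): arr[3]=14 > arr[5]=5
(3, 6): arr[3]=14 > arr[6]=13
(4, 5): arr[4]=19 > arr[5]=5
(4, 6): arr[4]=19 > arr[6]=13
(4, 7): arr[4]=19 > arr[7]=18

Total inversions: 8

The array has 8 inversion(s): (0,5), (1,5), (2,5), (3,5), (3,6), (4,5), (4,6), (4,7). Each pair (i,j) satisfies i < j and arr[i] > arr[j].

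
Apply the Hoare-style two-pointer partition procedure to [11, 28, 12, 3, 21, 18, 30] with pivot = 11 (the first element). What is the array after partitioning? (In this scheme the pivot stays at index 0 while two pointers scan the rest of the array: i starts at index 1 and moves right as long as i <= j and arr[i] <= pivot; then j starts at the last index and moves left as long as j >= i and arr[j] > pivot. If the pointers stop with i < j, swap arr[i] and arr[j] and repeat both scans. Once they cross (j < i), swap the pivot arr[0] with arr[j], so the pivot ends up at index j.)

Hoare-style two-pointer partition with pivot = 11:

Initial array: [11, 28, 12, 3, 21, 18, 30]

Pointers start at i = 1, j = 6.
i stops at index 1 (arr[1]=28 > 11), j stops at index 3 (arr[3]=3 <= 11): swap arr[1] and arr[3], array becomes [11, 3, 12, 28, 21, 18, 30]
i ends at 2, j ends at 1: the pointers have crossed (j < i), so scanning stops.

Swap pivot arr[0] with arr[1] to place pivot at position 1: [3, 11, 12, 28, 21, 18, 30]
Pivot position: 1

After partitioning with pivot 11, the array becomes [3, 11, 12, 28, 21, 18, 30]. The pivot is placed at index 1. All elements to the left of the pivot are <= 11, and all elements to the right are > 11.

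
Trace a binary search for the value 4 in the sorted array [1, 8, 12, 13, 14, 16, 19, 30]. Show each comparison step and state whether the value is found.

Binary search for 4 in [1, 8, 12, 13, 14, 16, 19, 30]:

lo=0, hi=7, mid=3, arr[mid]=13 -> 13 > 4, search left half
lo=0, hi=2, mid=1, arr[mid]=8 -> 8 > 4, search left half
lo=0, hi=0, mid=0, arr[mid]=1 -> 1 < 4, search right half
lo=1 > hi=0, target 4 not found

Binary search determines that 4 is not in the array after 3 comparisons. The search space was exhausted without finding the target.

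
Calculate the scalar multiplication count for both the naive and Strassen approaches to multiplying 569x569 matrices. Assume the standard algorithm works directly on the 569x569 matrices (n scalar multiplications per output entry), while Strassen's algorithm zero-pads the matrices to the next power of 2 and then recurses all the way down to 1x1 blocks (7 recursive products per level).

Matrix multiplication for 569x569 matrices:

Strassen's algorithm requires power-of-2 dimensions. Pad 569x569 to 1024x1024 (next power of 2).

Standard algorithm: 569^3 = 184220009 multiplications
Strassen's algorithm: 7^(log2(1024)) = 7^10 = 282475249 multiplications
Difference: 184220009 - 282475249 = -98255240 (Strassen uses MORE here due to padding overhead — for small or just-over-power-of-2 n, padding can outweigh the per-level savings)

Standard: 184220009 multiplications (569^3). Strassen: 282475249 multiplications (7^10, after padding to 1024x1024). Strassen reduces 8 recursive multiplications to 7 at each level.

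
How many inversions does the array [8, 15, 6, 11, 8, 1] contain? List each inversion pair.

Finding inversions in [8, 15, 6, 11, 8, 1]:

(0, 2): arr[0]=8 > arr[2]=6
(0, 5): arr[0]=8 > arr[5]=1
(1, 2): arr[1]=15 > arr[2]=6
(1, 3): arr[1]=15 > arr[3]=11
(1, 4): arr[1]=15 > arr[4]=8
(1, 5): arr[1]=15 > arr[5]=1
(2, 5): arr[2]=6 > arr[5]=1
(3, 4): arr[3]=11 > arr[4]=8
(3, 5): arr[3]=11 > arr[5]=1
(4, 5): arr[4]=8 > arr[5]=1

Total inversions: 10

The array has 10 inversion(s): (0,2), (0,5), (1,2), (1,3), (1,4), (1,5), (2,5), (3,4), (3,5), (4,5). Each pair (i,j) satisfies i < j and arr[i] > arr[j].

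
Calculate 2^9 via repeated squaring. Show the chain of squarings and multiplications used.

Computing 2^9 by squaring (build up from 2^1; each line after the first costs one multiplication):

2^1 = 2
2^2 = (2^1)^2 = 2^2 = 4
2^4 = (2^2)^2 = 4^2 = 16
2^8 = (2^4)^2 = 16^2 = 256
2^9 = 2 * 2^8 = 2 * 256 = 512

Result: 512
Multiplications needed: 4 (4 lines after 2^1)

2^9 = 512. Using exponentiation by squaring, this requires 4 multiplications. The key idea: if the exponent is even, square the half-power; if odd, multiply by the base once.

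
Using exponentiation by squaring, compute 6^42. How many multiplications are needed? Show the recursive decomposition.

Computing 6^42 by squaring (build up from 6^1; each line after the first costs one multiplication):

6^1 = 6
6^2 = (6^1)^2 = 6^2 = 36
6^4 = (6^2)^2 = 36^2 = 1296
6^5 = 6 * 6^4 = 6 * 1296 = 7776
6^10 = (6^5)^2 = 7776^2 = 60466176
6^20 = (6^10)^2 = 60466176^2 = 3656158440062976
6^21 = 6 * 6^20 = 6 * 3656158440062976 = 21936950640377856
6^42 = (6^21)^2 = 21936950640377856^2 = 481229803398374426442198455156736

Result: 481229803398374426442198455156736
Multiplications needed: 7 (7 lines after 6^1)

6^42 = 481229803398374426442198455156736. Using exponentiation by squaring, this requires 7 multiplications. The key idea: if the exponent is even, square the half-power; if odd, multiply by the base once.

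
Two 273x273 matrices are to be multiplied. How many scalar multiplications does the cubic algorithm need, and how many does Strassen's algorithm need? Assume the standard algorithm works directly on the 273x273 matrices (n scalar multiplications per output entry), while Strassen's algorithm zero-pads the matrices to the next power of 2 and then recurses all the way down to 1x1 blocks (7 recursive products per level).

Matrix multiplication for 273x273 matrices:

Strassen's algorithm requires power-of-2 dimensions. Pad 273x273 to 512x512 (next power of 2).

Standard algorithm: 273^3 = 20346417 multiplications
Strassen's algorithm: 7^(log2(512)) = 7^9 = 40353607 multiplications
Difference: 20346417 - 40353607 = -20007190 (Strassen uses MORE here due to padding overhead — for small or just-over-power-of-2 n, padding can outweigh the per-level savings)

Standard: 20346417 multiplications (273^3). Strassen: 40353607 multiplications (7^9, after padding to 512x512). Strassen reduces 8 recursive multiplications to 7 at each level.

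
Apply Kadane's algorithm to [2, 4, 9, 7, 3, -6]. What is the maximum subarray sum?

Using Kadane's algorithm on [2, 4, 9, 7, 3, -6]:

Scanning through the array:
Position 1 (value 4): max_ending_here = 6, max_so_far = 6
Position 2 (value 9): max_ending_here = 15, max_so_far = 15
Position 3 (value 7): max_ending_here = 22, max_so_far = 22
Position 4 (value 3): max_ending_here = 25, max_so_far = 25
Position 5 (value -6): max_ending_here = 19, max_so_far = 25

Maximum subarray: [2, 4, 9, 7, 3]
Maximum sum: 25

The maximum subarray is [2, 4, 9, 7, 3] with sum 25. This subarray runs from index 0 to index 4.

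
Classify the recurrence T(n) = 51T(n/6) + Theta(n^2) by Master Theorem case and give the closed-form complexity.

Master Theorem for T(n) = 51T(n/6) + O(n^2):

a = 51, b = 6, c = 2
log_b(a) = log_6(51) = 2.1944

Case 1: c = 2 < log_6(51) = 2.1944
T(n) = O(n^(log_6 51))

For T(n) = 51T(n/6) + O(n^2): log_6(51) = 2.1944. This is Case 1 of the Master Theorem (c < log_b(a), work dominated by leaves), giving O(n^(log_6 51)).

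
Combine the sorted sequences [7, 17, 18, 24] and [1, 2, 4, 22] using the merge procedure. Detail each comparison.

Merging process:

Compare 7 vs 1: take 1 from right. Merged: [1]
Compare 7 vs 2: take 2 from right. Merged: [1, 2]
Compare 7 vs 4: take 4 from right. Merged: [1, 2, 4]
Compare 7 vs 22: take 7 from left. Merged: [1, 2, 4, 7]
Compare 17 vs 22: take 17 from left. Merged: [1, 2, 4, 7, 17]
Compare 18 vs 22: take 18 from left. Merged: [1, 2, 4, 7, 17, 18]
Compare 24 vs 22: take 22 from right. Merged: [1, 2, 4, 7, 17, 18, 22]
Append remaining from left: [24]. Merged: [1, 2, 4, 7, 17, 18, 22, 24]

Final merged array: [1, 2, 4, 7, 17, 18, 22, 24]
Total comparisons: 7

The merged array is [1, 2, 4, 7, 17, 18, 22, 24], requiring 7 comparisons. The merge step runs in O(n) time where n is the total number of elements.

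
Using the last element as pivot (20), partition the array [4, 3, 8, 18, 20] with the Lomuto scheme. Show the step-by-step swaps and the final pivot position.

Lomuto partition with pivot = 20:

Initial array: [4, 3, 8, 18, 20]

arr[0]=4 <= 20: swap with position 0, array becomes [4, 3, 8, 18, 20]
arr[1]=3 <= 20: swap with position 1, array becomes [4, 3, 8, 18, 20]
arr[2]=8 <= 20: swap with position 2, array becomes [4, 3, 8, 18, 20]
arr[3]=18 <= 20: swap with position 3, array becomes [4, 3, 8, 18, 20]

Place pivot at position 4: [4, 3, 8, 18, 20]
Pivot position: 4

After partitioning with pivot 20, the array becomes [4, 3, 8, 18, 20]. The pivot is placed at index 4. All elements to the left of the pivot are <= 20, and all elements to the right are > 20.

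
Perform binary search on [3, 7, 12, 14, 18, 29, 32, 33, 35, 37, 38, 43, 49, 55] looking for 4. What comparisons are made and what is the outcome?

Binary search for 4 in [3, 7, 12, 14, 18, 29, 32, 33, 35, 37, 38, 43, 49, 55]:

lo=0, hi=13, mid=6, arr[mid]=32 -> 32 > 4, search left half
lo=0, hi=5, mid=2, arr[mid]=12 -> 12 > 4, search left half
lo=0, hi=1, mid=0, arr[mid]=3 -> 3 < 4, search right half
lo=1, hi=1, mid=1, arr[mid]=7 -> 7 > 4, search left half
lo=1 > hi=0, target 4 not found

Binary search determines that 4 is not in the array after 4 comparisons. The search space was exhausted without finding the target.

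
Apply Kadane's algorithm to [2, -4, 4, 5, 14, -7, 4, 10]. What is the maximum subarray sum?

Using Kadane's algorithm on [2, -4, 4, 5, 14, -7, 4, 10]:

Scanning through the array:
Position 1 (value -4): max_ending_here = -2, max_so_far = 2
Position 2 (value 4): max_ending_here = 4, max_so_far = 4
Position 3 (value 5): max_ending_here = 9, max_so_far = 9
Position 4 (value 14): max_ending_here = 23, max_so_far = 23
Position 5 (value -7): max_ending_here = 16, max_so_far = 23
Position 6 (value 4): max_ending_here = 20, max_so_far = 23
Position 7 (value 10): max_ending_here = 30, max_so_far = 30

Maximum subarray: [4, 5, 14, -7, 4, 10]
Maximum sum: 30

The maximum subarray is [4, 5, 14, -7, 4, 10] with sum 30. This subarray runs from index 2 to index 7.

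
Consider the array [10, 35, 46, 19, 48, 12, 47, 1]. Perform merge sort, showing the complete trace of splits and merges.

Merge sort trace:

Split: [10, 35, 46, 19, 48, 12, 47, 1] -> [10, 35, 46, 19] and [48, 12, 47, 1]
  Split: [10, 35, 46, 19] -> [10, 35] and [46, 19]
    Split: [10, 35] -> [10] and [35]
    Merge: [10] + [35] -> [10, 35]
    Split: [46, 19] -> [46] and [19]
    Merge: [46] + [19] -> [19, 46]
  Merge: [10, 35] + [19, 46] -> [10, 19, 35, 46]
  Split: [48, 12, 47, 1] -> [48, 12] and [47, 1]
    Split: [48, 12] -> [48] and [12]
    Merge: [48] + [12] -> [12, 48]
    Split: [47, 1] -> [47] and [1]
    Merge: [47] + [1] -> [1, 47]
  Merge: [12, 48] + [1, 47] -> [1, 12, 47, 48]
Merge: [10, 19, 35, 46] + [1, 12, 47, 48] -> [1, 10, 12, 19, 35, 46, 47, 48]

Final sorted array: [1, 10, 12, 19, 35, 46, 47, 48]

The merge sort proceeds by recursively splitting the array and merging sorted halves.
After all merges, the sorted array is [1, 10, 12, 19, 35, 46, 47, 48].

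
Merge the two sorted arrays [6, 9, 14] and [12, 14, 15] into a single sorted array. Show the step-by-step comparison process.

Merging process:

Compare 6 vs 12: take 6 from left. Merged: [6]
Compare 9 vs 12: take 9 from left. Merged: [6, 9]
Compare 14 vs 12: take 12 from right. Merged: [6, 9, 12]
Compare 14 vs 14: take 14 from left. Merged: [6, 9, 12, 14]
Append remaining from right: [14, 15]. Merged: [6, 9, 12, 14, 14, 15]

Final merged array: [6, 9, 12, 14, 14, 15]
Total comparisons: 4

The merged array is [6, 9, 12, 14, 14, 15], requiring 4 comparisons. The merge step runs in O(n) time where n is the total number of elements.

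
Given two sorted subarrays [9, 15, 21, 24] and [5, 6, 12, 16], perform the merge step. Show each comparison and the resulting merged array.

Merging process:

Compare 9 vs 5: take 5 from right. Merged: [5]
Compare 9 vs 6: take 6 from right. Merged: [5, 6]
Compare 9 vs 12: take 9 from left. Merged: [5, 6, 9]
Compare 15 vs 12: take 12 from right. Merged: [5, 6, 9, 12]
Compare 15 vs 16: take 15 from left. Merged: [5, 6, 9, 12, 15]
Compare 21 vs 16: take 16 from right. Merged: [5, 6, 9, 12, 15, 16]
Append remaining from left: [21, 24]. Merged: [5, 6, 9, 12, 15, 16, 21, 24]

Final merged array: [5, 6, 9, 12, 15, 16, 21, 24]
Total comparisons: 6

The merged array is [5, 6, 9, 12, 15, 16, 21, 24], requiring 6 comparisons. The merge step runs in O(n) time where n is the total number of elements.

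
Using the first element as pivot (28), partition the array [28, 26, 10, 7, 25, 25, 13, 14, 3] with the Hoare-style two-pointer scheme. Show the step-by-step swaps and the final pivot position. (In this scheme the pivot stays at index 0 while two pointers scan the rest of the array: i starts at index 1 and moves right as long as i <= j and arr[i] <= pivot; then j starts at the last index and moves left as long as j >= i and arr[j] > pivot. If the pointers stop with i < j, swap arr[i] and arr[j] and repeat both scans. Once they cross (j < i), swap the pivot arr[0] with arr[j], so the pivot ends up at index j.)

Hoare-style two-pointer partition with pivot = 28:

Initial array: [28, 26, 10, 7, 25, 25, 13, 14, 3]

Pointers start at i = 1, j = 8.
i ends at 9, j ends at 8: the pointers have crossed (j < i), so scanning stops.

Swap pivot arr[0] with arr[8] to place pivot at position 8: [3, 26, 10, 7, 25, 25, 13, 14, 28]
Pivot position: 8

After partitioning with pivot 28, the array becomes [3, 26, 10, 7, 25, 25, 13, 14, 28]. The pivot is placed at index 8. All elements to the left of the pivot are <= 28, and all elements to the right are > 28.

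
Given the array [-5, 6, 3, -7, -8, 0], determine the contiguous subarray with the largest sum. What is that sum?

Using Kadane's algorithm on [-5, 6, 3, -7, -8, 0]:

Scanning through the array:
Position 1 (value 6): max_ending_here = 6, max_so_far = 6
Position 2 (value 3): max_ending_here = 9, max_so_far = 9
Position 3 (value -7): max_ending_here = 2, max_so_far = 9
Position 4 (value -8): max_ending_here = -6, max_so_far = 9
Position 5 (value 0): max_ending_here = 0, max_so_far = 9

Maximum subarray: [6, 3]
Maximum sum: 9

The maximum subarray is [6, 3] with sum 9. This subarray runs from index 1 to index 2.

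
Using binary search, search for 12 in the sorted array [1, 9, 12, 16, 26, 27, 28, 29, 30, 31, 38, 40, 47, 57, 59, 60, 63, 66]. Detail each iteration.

Binary search for 12 in [1, 9, 12, 16, 26, 27, 28, 29, 30, 31, 38, 40, 47, 57, 59, 60, 63, 66]:

lo=0, hi=17, mid=8, arr[mid]=30 -> 30 > 12, search left half
lo=0, hi=7, mid=3, arr[mid]=16 -> 16 > 12, search left half
lo=0, hi=2, mid=1, arr[mid]=9 -> 9 < 12, search right half
lo=2, hi=2, mid=2, arr[mid]=12 -> Found target at index 2!

Binary search finds 12 at index 2 after 4 comparisons. The search repeatedly halves the search space by comparing with the middle element.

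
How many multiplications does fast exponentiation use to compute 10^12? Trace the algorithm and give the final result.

Computing 10^12 by squaring (build up from 10^1; each line after the first costs one multiplication):

10^1 = 10
10^2 = (10^1)^2 = 10^2 = 100
10^3 = 10 * 10^2 = 10 * 100 = 1000
10^6 = (10^3)^2 = 1000^2 = 1000000
10^12 = (10^6)^2 = 1000000^2 = 1000000000000

Result: 1000000000000
Multiplications needed: 4 (4 lines after 10^1)

10^12 = 1000000000000. Using exponentiation by squaring, this requires 4 multiplications. The key idea: if the exponent is even, square the half-power; if odd, multiply by the base once.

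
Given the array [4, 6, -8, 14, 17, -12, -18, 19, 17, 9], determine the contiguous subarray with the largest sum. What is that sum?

Using Kadane's algorithm on [4, 6, -8, 14, 17, -12, -18, 19, 17, 9]:

Scanning through the array:
Position 1 (value 6): max_ending_here = 10, max_so_far = 10
Position 2 (value -8): max_ending_here = 2, max_so_far = 10
Position 3 (value 14): max_ending_here = 16, max_so_far = 16
Position 4 (value 17): max_ending_here = 33, max_so_far = 33
Position 5 (value -12): max_ending_here = 21, max_so_far = 33
Position 6 (value -18): max_ending_here = 3, max_so_far = 33
Position 7 (value 19): max_ending_here = 22, max_so_far = 33
Position 8 (value 17): max_ending_here = 39, max_so_far = 39
Position 9 (value 9): max_ending_here = 48, max_so_far = 48

Maximum subarray: [4, 6, -8, 14, 17, -12, -18, 19, 17, 9]
Maximum sum: 48

The maximum subarray is [4, 6, -8, 14, 17, -12, -18, 19, 17, 9] with sum 48. This subarray runs from index 0 to index 9.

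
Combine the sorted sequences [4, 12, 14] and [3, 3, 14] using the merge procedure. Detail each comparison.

Merging process:

Compare 4 vs 3: take 3 from right. Merged: [3]
Compare 4 vs 3: take 3 from right. Merged: [3, 3]
Compare 4 vs 14: take 4 from left. Merged: [3, 3, 4]
Compare 12 vs 14: take 12 from left. Merged: [3, 3, 4, 12]
Compare 14 vs 14: take 14 from left. Merged: [3, 3, 4, 12, 14]
Append remaining from right: [14]. Merged: [3, 3, 4, 12, 14, 14]

Final merged array: [3, 3, 4, 12, 14, 14]
Total comparisons: 5

The merged array is [3, 3, 4, 12, 14, 14], requiring 5 comparisons. The merge step runs in O(n) time where n is the total number of elements.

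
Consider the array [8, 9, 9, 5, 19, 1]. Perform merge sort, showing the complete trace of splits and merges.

Merge sort trace:

Split: [8, 9, 9, 5, 19, 1] -> [8, 9, 9] and [5, 19, 1]
  Split: [8, 9, 9] -> [8] and [9, 9]
    Split: [9, 9] -> [9] and [9]
    Merge: [9] + [9] -> [9, 9]
  Merge: [8] + [9, 9] -> [8, 9, 9]
  Split: [5, 19, 1] -> [5] and [19, 1]
    Split: [19, 1] -> [19] and [1]
    Merge: [19] + [1] -> [1, 19]
  Merge: [5] + [1, 19] -> [1, 5, 19]
Merge: [8, 9, 9] + [1, 5, 19] -> [1, 5, 8, 9, 9, 19]

Final sorted array: [1, 5, 8, 9, 9, 19]

The merge sort proceeds by recursively splitting the array and merging sorted halves.
After all merges, the sorted array is [1, 5, 8, 9, 9, 19].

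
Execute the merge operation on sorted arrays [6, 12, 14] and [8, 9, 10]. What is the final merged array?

Merging process:

Compare 6 vs 8: take 6 from left. Merged: [6]
Compare 12 vs 8: take 8 from right. Merged: [6, 8]
Compare 12 vs 9: take 9 from right. Merged: [6, 8, 9]
Compare 12 vs 10: take 10 from right. Merged: [6, 8, 9, 10]
Append remaining from left: [12, 14]. Merged: [6, 8, 9, 10, 12, 14]

Final merged array: [6, 8, 9, 10, 12, 14]
Total comparisons: 4

The merged array is [6, 8, 9, 10, 12, 14], requiring 4 comparisons. The merge step runs in O(n) time where n is the total number of elements.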